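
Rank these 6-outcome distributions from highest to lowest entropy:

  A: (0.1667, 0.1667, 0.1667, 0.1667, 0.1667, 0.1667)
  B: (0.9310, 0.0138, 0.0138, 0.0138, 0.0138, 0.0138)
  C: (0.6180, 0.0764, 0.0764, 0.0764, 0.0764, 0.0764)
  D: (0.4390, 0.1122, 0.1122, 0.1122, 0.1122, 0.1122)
A > D > C > B

Key insight: Entropy is maximized by uniform distributions and minimized by concentrated distributions.

Entropies:
  H(A) = 2.5850 bits
  H(B) = 0.5224 bits
  H(C) = 1.8464 bits
  H(D) = 2.2918 bits

Ranking: A > D > C > B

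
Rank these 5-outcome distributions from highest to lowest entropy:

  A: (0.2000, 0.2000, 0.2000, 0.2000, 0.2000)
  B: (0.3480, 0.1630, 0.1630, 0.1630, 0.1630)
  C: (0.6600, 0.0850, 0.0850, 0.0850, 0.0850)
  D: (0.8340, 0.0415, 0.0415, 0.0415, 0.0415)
A > B > C > D

Key insight: Entropy is maximized by uniform distributions and minimized by concentrated distributions.

Entropies:
  H(A) = 2.3219 bits
  H(B) = 2.2363 bits
  H(C) = 1.6048 bits
  H(D) = 0.9805 bits

Ranking: A > B > C > D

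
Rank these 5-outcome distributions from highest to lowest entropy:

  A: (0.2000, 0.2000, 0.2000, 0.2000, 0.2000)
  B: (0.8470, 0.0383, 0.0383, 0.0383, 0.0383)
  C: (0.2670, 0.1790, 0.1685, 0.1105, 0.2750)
A > C > B

Key insight: Entropy is maximized by uniform distributions and minimized by concentrated distributions.

- Uniform distributions have maximum entropy log₂(5) = 2.3219 bits
- The more "peaked" or concentrated a distribution, the lower its entropy

Entropies:
  H(A) = 2.3219 bits
  H(B) = 0.9233 bits
  H(C) = 2.2492 bits

Ranking: A > C > B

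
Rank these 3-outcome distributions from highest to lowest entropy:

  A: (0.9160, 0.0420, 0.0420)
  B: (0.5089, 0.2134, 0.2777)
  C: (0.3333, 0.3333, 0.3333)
C > B > A

Key insight: Entropy is maximized by uniform distributions and minimized by concentrated distributions.

- Uniform distributions have maximum entropy log₂(3) = 1.5850 bits
- The more "peaked" or concentrated a distribution, the lower its entropy

Entropies:
  H(A) = 0.5001 bits
  H(B) = 1.4848 bits
  H(C) = 1.5850 bits

Ranking: C > B > A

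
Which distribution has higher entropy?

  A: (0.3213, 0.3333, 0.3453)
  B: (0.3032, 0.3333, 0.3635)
A

Both distributions are close to uniform, making this a harder comparison.

H(A) = 1.5843 bits
H(B) = 1.5810 bits

The distribution closer to uniform has higher entropy.
Answer: A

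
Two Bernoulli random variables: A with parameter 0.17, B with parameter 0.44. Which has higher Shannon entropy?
B

For binary distributions, entropy is maximized at p=0.5 and decreases as p moves toward 0 or 1.

H(A) = H(0.17) = 0.6577 bits
H(B) = H(0.44) = 0.9896 bits

Distribution B (p=0.44) is closer to uniform (p=0.5), so it has higher entropy.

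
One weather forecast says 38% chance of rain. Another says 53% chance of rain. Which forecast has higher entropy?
53% forecast

Treat each forecast as a Bernoulli distribution. Binary entropy is maximized at p=0.5 and falls off symmetrically toward 0 or 1. The 53% forecast is closer to 50%, so it is more uncertain. H(38%) ≈ 0.958 bits, H(53%) ≈ 0.997 bits.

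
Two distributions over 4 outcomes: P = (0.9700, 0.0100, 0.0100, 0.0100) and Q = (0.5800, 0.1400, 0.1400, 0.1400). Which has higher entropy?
Q

P is highly concentrated on one outcome (97%), making it nearly deterministic. Q spreads its mass more evenly (max 58%). The more spread-out distribution has higher entropy: H(P) ≈ 0.242 bits, H(Q) ≈ 1.647 bits.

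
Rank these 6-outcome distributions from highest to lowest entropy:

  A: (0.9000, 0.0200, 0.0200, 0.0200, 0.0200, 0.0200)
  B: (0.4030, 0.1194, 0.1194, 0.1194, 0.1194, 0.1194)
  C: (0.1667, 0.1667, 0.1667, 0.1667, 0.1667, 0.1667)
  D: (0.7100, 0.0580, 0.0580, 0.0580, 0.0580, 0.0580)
C > B > D > A

Key insight: Entropy is maximized by uniform distributions and minimized by concentrated distributions.

Entropies:
  H(A) = 0.7012 bits
  H(B) = 2.3589 bits
  H(C) = 2.5850 bits
  H(D) = 1.5421 bits

Ranking: C > B > D > A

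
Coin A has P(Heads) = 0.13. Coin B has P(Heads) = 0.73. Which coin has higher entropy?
B

For binary distributions, entropy is maximized at p=0.5 and decreases as p moves toward 0 or 1.

H(A) = H(0.13) = 0.5574 bits
H(B) = H(0.73) = 0.8415 bits

Distribution B (p=0.73) is closer to uniform (p=0.5), so it has higher entropy.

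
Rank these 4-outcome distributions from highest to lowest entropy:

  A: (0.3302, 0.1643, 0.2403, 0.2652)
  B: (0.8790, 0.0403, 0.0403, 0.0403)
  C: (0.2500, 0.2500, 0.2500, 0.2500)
C > A > B

Key insight: Entropy is maximized by uniform distributions and minimized by concentrated distributions.

- Uniform distributions have maximum entropy log₂(4) = 2.0000 bits
- The more "peaked" or concentrated a distribution, the lower its entropy

Entropies:
  H(A) = 1.9581 bits
  H(B) = 0.7240 bits
  H(C) = 2.0000 bits

Ranking: C > A > B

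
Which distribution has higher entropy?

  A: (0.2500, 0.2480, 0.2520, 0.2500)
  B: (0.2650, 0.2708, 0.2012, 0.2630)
A

Both distributions are close to uniform, making this a harder comparison.

H(A) = 2.0000 bits
H(B) = 1.9903 bits

The distribution closer to uniform has higher entropy.
Answer: A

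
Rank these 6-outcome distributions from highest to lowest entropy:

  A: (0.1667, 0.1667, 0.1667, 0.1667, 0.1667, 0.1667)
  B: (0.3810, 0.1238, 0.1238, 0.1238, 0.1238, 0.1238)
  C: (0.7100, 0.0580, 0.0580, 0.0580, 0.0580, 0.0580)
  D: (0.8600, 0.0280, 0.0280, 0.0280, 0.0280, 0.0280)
A > B > C > D

Key insight: Entropy is maximized by uniform distributions and minimized by concentrated distributions.

Entropies:
  H(A) = 2.5850 bits
  H(B) = 2.3960 bits
  H(C) = 1.5421 bits
  H(D) = 0.9093 bits

Ranking: A > B > C > D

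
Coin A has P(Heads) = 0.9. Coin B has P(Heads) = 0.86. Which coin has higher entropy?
B

For binary distributions, entropy is maximized at p=0.5 and decreases as p moves toward 0 or 1.

H(A) = H(0.9) = 0.4690 bits
H(B) = H(0.86) = 0.5842 bits

Distribution B (p=0.86) is closer to uniform (p=0.5), so it has higher entropy.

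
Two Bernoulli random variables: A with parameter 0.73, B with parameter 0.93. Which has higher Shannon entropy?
A

For binary distributions, entropy is maximized at p=0.5 and decreases as p moves toward 0 or 1.

H(A) = H(0.73) = 0.8415 bits
H(B) = H(0.93) = 0.3659 bits

Distribution A (p=0.73) is closer to uniform (p=0.5), so it has higher entropy.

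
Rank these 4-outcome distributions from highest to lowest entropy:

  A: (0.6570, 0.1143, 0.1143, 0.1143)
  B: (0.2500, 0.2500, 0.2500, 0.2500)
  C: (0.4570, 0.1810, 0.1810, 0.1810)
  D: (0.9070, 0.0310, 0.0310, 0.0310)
B > C > A > D

Key insight: Entropy is maximized by uniform distributions and minimized by concentrated distributions.

Entropies:
  H(A) = 1.4713 bits
  H(B) = 2.0000 bits
  H(C) = 1.8553 bits
  H(D) = 0.5938 bits

Ranking: B > C > A > D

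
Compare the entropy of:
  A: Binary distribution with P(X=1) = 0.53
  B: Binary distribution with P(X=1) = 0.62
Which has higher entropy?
A

For binary distributions, entropy is maximized at p=0.5 and decreases as p moves toward 0 or 1.

H(A) = H(0.53) = 0.9974 bits
H(B) = H(0.62) = 0.9580 bits

Distribution A (p=0.53) is closer to uniform (p=0.5), so it has higher entropy.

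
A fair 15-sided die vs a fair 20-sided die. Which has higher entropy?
20-sided die

Both are uniform distributions; for uniform over n outcomes, H = log₂(n). H(15-sided) = log₂(15) = 3.907 bits and H(20-sided) = log₂(20) = 4.322 bits. More outcomes in a uniform distribution means higher entropy.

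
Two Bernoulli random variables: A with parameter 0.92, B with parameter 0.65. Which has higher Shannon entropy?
B

For binary distributions, entropy is maximized at p=0.5 and decreases as p moves toward 0 or 1.

H(A) = H(0.92) = 0.4022 bits
H(B) = H(0.65) = 0.9341 bits

Distribution B (p=0.65) is closer to uniform (p=0.5), so it has higher entropy.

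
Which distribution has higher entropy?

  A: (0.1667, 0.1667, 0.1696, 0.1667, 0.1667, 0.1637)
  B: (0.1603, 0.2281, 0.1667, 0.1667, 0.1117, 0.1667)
A

Both distributions are close to uniform, making this a harder comparison.

H(A) = 2.5849 bits
H(B) = 2.5553 bits

The distribution closer to uniform has higher entropy.
Answer: A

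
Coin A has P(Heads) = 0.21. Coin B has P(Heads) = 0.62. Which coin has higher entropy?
B

For binary distributions, entropy is maximized at p=0.5 and decreases as p moves toward 0 or 1.

H(A) = H(0.21) = 0.7415 bits
H(B) = H(0.62) = 0.9580 bits

Distribution B (p=0.62) is closer to uniform (p=0.5), so it has higher entropy.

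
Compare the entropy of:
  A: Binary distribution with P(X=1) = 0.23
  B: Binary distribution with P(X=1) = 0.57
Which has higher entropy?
B

For binary distributions, entropy is maximized at p=0.5 and decreases as p moves toward 0 or 1.

H(A) = H(0.23) = 0.7780 bits
H(B) = H(0.57) = 0.9858 bits

Distribution B (p=0.57) is closer to uniform (p=0.5), so it has higher entropy.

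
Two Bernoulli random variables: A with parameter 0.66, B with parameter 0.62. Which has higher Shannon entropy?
B

For binary distributions, entropy is maximized at p=0.5 and decreases as p moves toward 0 or 1.

H(A) = H(0.66) = 0.9248 bits
H(B) = H(0.62) = 0.9580 bits

Distribution B (p=0.62) is closer to uniform (p=0.5), so it has higher entropy.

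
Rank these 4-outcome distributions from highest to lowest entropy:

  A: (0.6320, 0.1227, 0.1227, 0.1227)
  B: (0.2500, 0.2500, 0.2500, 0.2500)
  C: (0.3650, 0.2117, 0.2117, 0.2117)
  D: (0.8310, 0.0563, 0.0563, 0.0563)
B > C > A > D

Key insight: Entropy is maximized by uniform distributions and minimized by concentrated distributions.

Entropies:
  H(A) = 1.5324 bits
  H(B) = 2.0000 bits
  H(C) = 1.9532 bits
  H(D) = 0.9233 bits

Ranking: B > C > A > D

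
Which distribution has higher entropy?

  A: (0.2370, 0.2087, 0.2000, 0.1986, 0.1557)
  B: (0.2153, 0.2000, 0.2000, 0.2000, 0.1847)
B

Both distributions are close to uniform, making this a harder comparison.

H(A) = 2.3093 bits
H(B) = 2.3202 bits

The distribution closer to uniform has higher entropy.
Answer: B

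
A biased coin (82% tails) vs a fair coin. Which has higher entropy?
Fair coin

The fair coin is uniform (p=0.5), maximizing binary entropy at 1 bit. The biased coin has H(0.82) ≈ 0.680 bits — its outcome is more predictable, so its entropy is lower.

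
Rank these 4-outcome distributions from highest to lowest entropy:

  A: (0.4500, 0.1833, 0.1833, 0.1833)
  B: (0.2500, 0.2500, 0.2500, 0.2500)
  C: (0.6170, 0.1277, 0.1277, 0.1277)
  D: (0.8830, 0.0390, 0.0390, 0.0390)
B > A > C > D

Key insight: Entropy is maximized by uniform distributions and minimized by concentrated distributions.

Entropies:
  H(A) = 1.8645 bits
  H(B) = 2.0000 bits
  H(C) = 1.5672 bits
  H(D) = 0.7061 bits

Ranking: B > A > C > D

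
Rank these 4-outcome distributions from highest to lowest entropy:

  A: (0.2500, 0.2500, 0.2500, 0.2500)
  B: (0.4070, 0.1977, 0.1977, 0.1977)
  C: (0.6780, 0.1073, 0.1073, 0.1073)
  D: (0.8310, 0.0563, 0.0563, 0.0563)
A > B > C > D

Key insight: Entropy is maximized by uniform distributions and minimized by concentrated distributions.

Entropies:
  H(A) = 2.0000 bits
  H(B) = 1.9148 bits
  H(C) = 1.4169 bits
  H(D) = 0.9233 bits

Ranking: A > B > C > D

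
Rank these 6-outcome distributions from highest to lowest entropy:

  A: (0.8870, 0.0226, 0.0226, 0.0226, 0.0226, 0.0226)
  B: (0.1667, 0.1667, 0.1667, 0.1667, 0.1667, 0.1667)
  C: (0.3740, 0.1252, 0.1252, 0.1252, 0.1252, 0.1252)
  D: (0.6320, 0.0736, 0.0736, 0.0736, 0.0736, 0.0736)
B > C > D > A

Key insight: Entropy is maximized by uniform distributions and minimized by concentrated distributions.

Entropies:
  H(A) = 0.7713 bits
  H(B) = 2.5850 bits
  H(C) = 2.4072 bits
  H(D) = 1.8036 bits

Ranking: B > C > D > A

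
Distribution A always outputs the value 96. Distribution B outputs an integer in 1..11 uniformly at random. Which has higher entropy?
B

A is deterministic, so H(A) = 0. B is uniform over 11 outcomes, so H(B) = log₂(11) = 3.459 bits. Any distribution with genuine randomness has higher entropy than a deterministic one.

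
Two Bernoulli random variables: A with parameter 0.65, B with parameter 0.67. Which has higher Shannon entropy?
A

For binary distributions, entropy is maximized at p=0.5 and decreases as p moves toward 0 or 1.

H(A) = H(0.65) = 0.9341 bits
H(B) = H(0.67) = 0.9149 bits

Distribution A (p=0.65) is closer to uniform (p=0.5), so it has higher entropy.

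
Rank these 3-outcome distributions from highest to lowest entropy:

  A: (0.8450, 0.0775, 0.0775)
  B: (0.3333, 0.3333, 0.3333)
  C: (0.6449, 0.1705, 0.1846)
B > C > A

Key insight: Entropy is maximized by uniform distributions and minimized by concentrated distributions.

- Uniform distributions have maximum entropy log₂(3) = 1.5850 bits
- The more "peaked" or concentrated a distribution, the lower its entropy

Entropies:
  H(A) = 0.7772 bits
  H(B) = 1.5850 bits
  H(C) = 1.2932 bits

Ranking: B > C > A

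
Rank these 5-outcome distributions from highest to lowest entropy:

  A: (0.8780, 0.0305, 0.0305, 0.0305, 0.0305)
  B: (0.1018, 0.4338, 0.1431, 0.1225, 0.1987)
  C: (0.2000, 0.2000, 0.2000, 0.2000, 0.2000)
C > B > A

Key insight: Entropy is maximized by uniform distributions and minimized by concentrated distributions.

- Uniform distributions have maximum entropy log₂(5) = 2.3219 bits
- The more "peaked" or concentrated a distribution, the lower its entropy

Entropies:
  H(A) = 0.7791 bits
  H(B) = 2.0940 bits
  H(C) = 2.3219 bits

Ranking: C > B > A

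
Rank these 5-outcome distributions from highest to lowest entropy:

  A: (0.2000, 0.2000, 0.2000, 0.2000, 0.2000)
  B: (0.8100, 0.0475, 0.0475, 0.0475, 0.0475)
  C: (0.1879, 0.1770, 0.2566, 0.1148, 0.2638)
A > C > B

Key insight: Entropy is maximized by uniform distributions and minimized by concentrated distributions.

- Uniform distributions have maximum entropy log₂(5) = 2.3219 bits
- The more "peaked" or concentrated a distribution, the lower its entropy

Entropies:
  H(A) = 2.3219 bits
  H(B) = 1.0815 bits
  H(C) = 2.2645 bits

Ranking: A > C > B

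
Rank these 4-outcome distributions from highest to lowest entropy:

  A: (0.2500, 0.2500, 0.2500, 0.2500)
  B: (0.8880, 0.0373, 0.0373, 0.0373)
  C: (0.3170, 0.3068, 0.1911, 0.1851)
A > C > B

Key insight: Entropy is maximized by uniform distributions and minimized by concentrated distributions.

- Uniform distributions have maximum entropy log₂(4) = 2.0000 bits
- The more "peaked" or concentrated a distribution, the lower its entropy

Entropies:
  H(A) = 2.0000 bits
  H(B) = 0.6834 bits
  H(C) = 1.9551 bits

Ranking: A > C > B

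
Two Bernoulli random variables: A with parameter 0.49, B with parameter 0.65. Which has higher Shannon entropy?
A

For binary distributions, entropy is maximized at p=0.5 and decreases as p moves toward 0 or 1.

H(A) = H(0.49) = 0.9997 bits
H(B) = H(0.65) = 0.9341 bits

Distribution A (p=0.49) is closer to uniform (p=0.5), so it has higher entropy.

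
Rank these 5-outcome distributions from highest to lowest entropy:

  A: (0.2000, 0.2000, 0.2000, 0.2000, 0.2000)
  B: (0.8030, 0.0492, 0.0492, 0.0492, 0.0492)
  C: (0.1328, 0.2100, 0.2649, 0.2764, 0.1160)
A > C > B

Key insight: Entropy is maximized by uniform distributions and minimized by concentrated distributions.

- Uniform distributions have maximum entropy log₂(5) = 2.3219 bits
- The more "peaked" or concentrated a distribution, the lower its entropy

Entropies:
  H(A) = 2.3219 bits
  H(B) = 1.1099 bits
  H(C) = 2.2405 bits

Ranking: A > C > B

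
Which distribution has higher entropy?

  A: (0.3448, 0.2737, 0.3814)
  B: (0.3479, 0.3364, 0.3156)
B

Both distributions are close to uniform, making this a harder comparison.

H(A) = 1.5717 bits
H(B) = 1.5838 bits

The distribution closer to uniform has higher entropy.
Answer: B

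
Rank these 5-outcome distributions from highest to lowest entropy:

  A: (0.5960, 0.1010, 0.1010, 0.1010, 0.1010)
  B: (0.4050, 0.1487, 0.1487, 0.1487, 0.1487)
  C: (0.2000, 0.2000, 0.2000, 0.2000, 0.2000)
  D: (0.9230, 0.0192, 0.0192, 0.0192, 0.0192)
C > B > A > D

Key insight: Entropy is maximized by uniform distributions and minimized by concentrated distributions.

Entropies:
  H(A) = 1.7812 bits
  H(B) = 2.1638 bits
  H(C) = 2.3219 bits
  H(D) = 0.5455 bits

Ranking: C > B > A > D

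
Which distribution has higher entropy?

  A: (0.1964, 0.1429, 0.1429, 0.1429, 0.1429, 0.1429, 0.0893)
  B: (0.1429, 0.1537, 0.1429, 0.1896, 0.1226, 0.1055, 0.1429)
B

Both distributions are close to uniform, making this a harder comparison.

H(A) = 2.7777 bits
H(B) = 2.7868 bits

The distribution closer to uniform has higher entropy.
Answer: B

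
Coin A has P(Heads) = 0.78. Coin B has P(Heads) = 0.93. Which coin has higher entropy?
A

For binary distributions, entropy is maximized at p=0.5 and decreases as p moves toward 0 or 1.

H(A) = H(0.78) = 0.7602 bits
H(B) = H(0.93) = 0.3659 bits

Distribution A (p=0.78) is closer to uniform (p=0.5), so it has higher entropy.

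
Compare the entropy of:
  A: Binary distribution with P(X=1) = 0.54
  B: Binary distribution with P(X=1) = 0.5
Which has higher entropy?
B

For binary distributions, entropy is maximized at p=0.5 and decreases as p moves toward 0 or 1.

H(A) = H(0.54) = 0.9954 bits
H(B) = H(0.5) = 1.0000 bits

Distribution B (p=0.5) is closer to uniform (p=0.5), so it has higher entropy.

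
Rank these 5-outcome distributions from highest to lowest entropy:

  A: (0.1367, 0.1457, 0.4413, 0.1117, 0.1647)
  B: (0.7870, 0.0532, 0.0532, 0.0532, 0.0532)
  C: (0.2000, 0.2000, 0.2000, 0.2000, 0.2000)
C > A > B

Key insight: Entropy is maximized by uniform distributions and minimized by concentrated distributions.

- Uniform distributions have maximum entropy log₂(5) = 2.3219 bits
- The more "peaked" or concentrated a distribution, the lower its entropy

Entropies:
  H(A) = 2.0999 bits
  H(B) = 1.1732 bits
  H(C) = 2.3219 bits

Ranking: C > A > B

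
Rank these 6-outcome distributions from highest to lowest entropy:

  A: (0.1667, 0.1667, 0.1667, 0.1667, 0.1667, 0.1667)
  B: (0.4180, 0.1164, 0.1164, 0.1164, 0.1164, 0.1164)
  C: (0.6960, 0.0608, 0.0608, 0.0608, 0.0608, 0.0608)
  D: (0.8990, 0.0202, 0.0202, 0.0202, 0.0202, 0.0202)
A > B > C > D

Key insight: Entropy is maximized by uniform distributions and minimized by concentrated distributions.

Entropies:
  H(A) = 2.5850 bits
  H(B) = 2.3319 bits
  H(C) = 1.5920 bits
  H(D) = 0.7067 bits

Ranking: A > B > C > D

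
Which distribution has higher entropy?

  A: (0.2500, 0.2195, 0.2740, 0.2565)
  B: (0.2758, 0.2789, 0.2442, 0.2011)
A

Both distributions are close to uniform, making this a harder comparison.

H(A) = 1.9955 bits
H(B) = 1.9883 bits

The distribution closer to uniform has higher entropy.
Answer: A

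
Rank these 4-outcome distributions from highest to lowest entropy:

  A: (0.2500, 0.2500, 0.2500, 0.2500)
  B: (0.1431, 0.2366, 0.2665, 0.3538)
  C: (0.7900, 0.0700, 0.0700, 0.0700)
A > B > C

Key insight: Entropy is maximized by uniform distributions and minimized by concentrated distributions.

- Uniform distributions have maximum entropy log₂(4) = 2.0000 bits
- The more "peaked" or concentrated a distribution, the lower its entropy

Entropies:
  H(A) = 2.0000 bits
  H(B) = 1.9321 bits
  H(C) = 1.0743 bits

Ranking: A > B > C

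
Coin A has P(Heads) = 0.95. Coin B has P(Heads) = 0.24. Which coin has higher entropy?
B

For binary distributions, entropy is maximized at p=0.5 and decreases as p moves toward 0 or 1.

H(A) = H(0.95) = 0.2864 bits
H(B) = H(0.24) = 0.7950 bits

Distribution B (p=0.24) is closer to uniform (p=0.5), so it has higher entropy.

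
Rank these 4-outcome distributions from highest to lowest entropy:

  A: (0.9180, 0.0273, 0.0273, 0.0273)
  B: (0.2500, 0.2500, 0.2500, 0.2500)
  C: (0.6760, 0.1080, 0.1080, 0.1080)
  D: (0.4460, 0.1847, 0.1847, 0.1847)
B > D > C > A

Key insight: Entropy is maximized by uniform distributions and minimized by concentrated distributions.

Entropies:
  H(A) = 0.5392 bits
  H(B) = 2.0000 bits
  H(C) = 1.4222 bits
  H(D) = 1.8696 bits

Ranking: B > D > C > A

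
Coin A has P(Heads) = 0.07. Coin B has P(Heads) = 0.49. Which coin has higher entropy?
B

For binary distributions, entropy is maximized at p=0.5 and decreases as p moves toward 0 or 1.

H(A) = H(0.07) = 0.3659 bits
H(B) = H(0.49) = 0.9997 bits

Distribution B (p=0.49) is closer to uniform (p=0.5), so it has higher entropy.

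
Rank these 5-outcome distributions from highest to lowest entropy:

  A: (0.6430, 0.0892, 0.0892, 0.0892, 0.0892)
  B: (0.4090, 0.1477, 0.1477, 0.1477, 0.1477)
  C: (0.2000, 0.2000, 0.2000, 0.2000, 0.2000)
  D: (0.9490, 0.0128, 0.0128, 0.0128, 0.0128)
C > B > A > D

Key insight: Entropy is maximized by uniform distributions and minimized by concentrated distributions.

Entropies:
  H(A) = 1.6542 bits
  H(B) = 2.1580 bits
  H(C) = 2.3219 bits
  H(D) = 0.3926 bits

Ranking: C > B > A > D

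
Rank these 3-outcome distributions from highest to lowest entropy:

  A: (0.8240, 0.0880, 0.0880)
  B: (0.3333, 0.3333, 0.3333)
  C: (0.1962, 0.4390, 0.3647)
B > C > A

Key insight: Entropy is maximized by uniform distributions and minimized by concentrated distributions.

- Uniform distributions have maximum entropy log₂(3) = 1.5850 bits
- The more "peaked" or concentrated a distribution, the lower its entropy

Entropies:
  H(A) = 0.8472 bits
  H(B) = 1.5850 bits
  H(C) = 1.5132 bits

Ranking: B > C > A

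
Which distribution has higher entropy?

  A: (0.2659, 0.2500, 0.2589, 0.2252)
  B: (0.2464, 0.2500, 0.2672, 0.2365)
B

Both distributions are close to uniform, making this a harder comparison.

H(A) = 1.9972 bits
H(B) = 1.9986 bits

The distribution closer to uniform has higher entropy.
Answer: B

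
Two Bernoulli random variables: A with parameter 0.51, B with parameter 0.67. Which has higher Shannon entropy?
A

For binary distributions, entropy is maximized at p=0.5 and decreases as p moves toward 0 or 1.

H(A) = H(0.51) = 0.9997 bits
H(B) = H(0.67) = 0.9149 bits

Distribution A (p=0.51) is closer to uniform (p=0.5), so it has higher entropy.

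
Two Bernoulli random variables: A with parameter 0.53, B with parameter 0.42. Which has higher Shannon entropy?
A

For binary distributions, entropy is maximized at p=0.5 and decreases as p moves toward 0 or 1.

H(A) = H(0.53) = 0.9974 bits
H(B) = H(0.42) = 0.9815 bits

Distribution A (p=0.53) is closer to uniform (p=0.5), so it has higher entropy.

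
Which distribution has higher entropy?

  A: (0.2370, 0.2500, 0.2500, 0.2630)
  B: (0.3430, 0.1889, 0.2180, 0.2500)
A

Both distributions are close to uniform, making this a harder comparison.

H(A) = 1.9990 bits
H(B) = 1.9628 bits

The distribution closer to uniform has higher entropy.
Answer: A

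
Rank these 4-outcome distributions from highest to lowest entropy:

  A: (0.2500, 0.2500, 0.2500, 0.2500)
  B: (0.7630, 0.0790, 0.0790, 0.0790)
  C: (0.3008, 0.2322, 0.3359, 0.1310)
A > C > B

Key insight: Entropy is maximized by uniform distributions and minimized by concentrated distributions.

- Uniform distributions have maximum entropy log₂(4) = 2.0000 bits
- The more "peaked" or concentrated a distribution, the lower its entropy

Entropies:
  H(A) = 2.0000 bits
  H(B) = 1.1657 bits
  H(C) = 1.9234 bits

Ranking: A > C > B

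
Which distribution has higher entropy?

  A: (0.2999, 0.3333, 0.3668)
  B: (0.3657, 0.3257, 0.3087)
B

Both distributions are close to uniform, making this a harder comparison.

H(A) = 1.5801 bits
H(B) = 1.5813 bits

The distribution closer to uniform has higher entropy.
Answer: B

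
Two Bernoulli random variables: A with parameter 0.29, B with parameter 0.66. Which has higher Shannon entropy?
B

For binary distributions, entropy is maximized at p=0.5 and decreases as p moves toward 0 or 1.

H(A) = H(0.29) = 0.8687 bits
H(B) = H(0.66) = 0.9248 bits

Distribution B (p=0.66) is closer to uniform (p=0.5), so it has higher entropy.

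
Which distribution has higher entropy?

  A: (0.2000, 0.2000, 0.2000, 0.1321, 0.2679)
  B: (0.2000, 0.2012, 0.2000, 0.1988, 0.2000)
B

Both distributions are close to uniform, making this a harder comparison.

H(A) = 2.2880 bits
H(B) = 2.3219 bits

The distribution closer to uniform has higher entropy.
Answer: B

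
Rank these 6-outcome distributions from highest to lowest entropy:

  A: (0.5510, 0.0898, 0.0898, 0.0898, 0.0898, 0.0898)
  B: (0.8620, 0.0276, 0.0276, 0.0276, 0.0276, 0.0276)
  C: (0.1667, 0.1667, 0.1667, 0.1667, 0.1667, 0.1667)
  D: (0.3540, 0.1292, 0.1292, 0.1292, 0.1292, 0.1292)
C > D > A > B

Key insight: Entropy is maximized by uniform distributions and minimized by concentrated distributions.

Entropies:
  H(A) = 2.0350 bits
  H(B) = 0.8994 bits
  H(C) = 2.5850 bits
  H(D) = 2.4376 bits

Ranking: C > D > A > B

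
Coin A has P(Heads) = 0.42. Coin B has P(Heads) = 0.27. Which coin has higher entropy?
A

For binary distributions, entropy is maximized at p=0.5 and decreases as p moves toward 0 or 1.

H(A) = H(0.42) = 0.9815 bits
H(B) = H(0.27) = 0.8415 bits

Distribution A (p=0.42) is closer to uniform (p=0.5), so it has higher entropy.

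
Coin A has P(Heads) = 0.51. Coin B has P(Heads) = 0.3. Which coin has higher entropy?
A

For binary distributions, entropy is maximized at p=0.5 and decreases as p moves toward 0 or 1.

H(A) = H(0.51) = 0.9997 bits
H(B) = H(0.3) = 0.8813 bits

Distribution A (p=0.51) is closer to uniform (p=0.5), so it has higher entropy.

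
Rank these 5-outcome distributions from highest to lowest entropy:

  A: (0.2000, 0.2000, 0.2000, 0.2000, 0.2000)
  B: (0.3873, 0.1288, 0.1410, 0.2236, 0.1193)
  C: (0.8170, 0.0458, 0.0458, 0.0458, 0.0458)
A > B > C

Key insight: Entropy is maximized by uniform distributions and minimized by concentrated distributions.

- Uniform distributions have maximum entropy log₂(5) = 2.3219 bits
- The more "peaked" or concentrated a distribution, the lower its entropy

Entropies:
  H(A) = 2.3219 bits
  H(B) = 2.1586 bits
  H(C) = 1.0526 bits

Ranking: A > B > C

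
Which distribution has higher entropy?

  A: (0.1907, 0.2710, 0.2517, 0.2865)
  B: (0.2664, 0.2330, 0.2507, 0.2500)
B

Both distributions are close to uniform, making this a harder comparison.

H(A) = 1.9840 bits
H(B) = 1.9984 bits

The distribution closer to uniform has higher entropy.
Answer: B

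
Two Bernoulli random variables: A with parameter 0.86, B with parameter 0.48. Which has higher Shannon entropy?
B

For binary distributions, entropy is maximized at p=0.5 and decreases as p moves toward 0 or 1.

H(A) = H(0.86) = 0.5842 bits
H(B) = H(0.48) = 0.9988 bits

Distribution B (p=0.48) is closer to uniform (p=0.5), so it has higher entropy.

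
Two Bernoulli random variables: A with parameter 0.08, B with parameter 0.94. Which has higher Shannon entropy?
A

For binary distributions, entropy is maximized at p=0.5 and decreases as p moves toward 0 or 1.

H(A) = H(0.08) = 0.4022 bits
H(B) = H(0.94) = 0.3274 bits

Distribution A (p=0.08) is closer to uniform (p=0.5), so it has higher entropy.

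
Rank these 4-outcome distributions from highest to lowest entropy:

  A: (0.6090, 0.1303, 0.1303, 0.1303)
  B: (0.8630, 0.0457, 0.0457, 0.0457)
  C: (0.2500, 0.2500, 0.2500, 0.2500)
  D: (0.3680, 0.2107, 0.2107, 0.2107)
C > D > A > B

Key insight: Entropy is maximized by uniform distributions and minimized by concentrated distributions.

Entropies:
  H(A) = 1.5852 bits
  H(B) = 0.7935 bits
  H(C) = 2.0000 bits
  H(D) = 1.9508 bits

Ranking: C > D > A > B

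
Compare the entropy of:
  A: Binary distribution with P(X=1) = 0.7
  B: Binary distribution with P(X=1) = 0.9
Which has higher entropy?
A

For binary distributions, entropy is maximized at p=0.5 and decreases as p moves toward 0 or 1.

H(A) = H(0.7) = 0.8813 bits
H(B) = H(0.9) = 0.4690 bits

Distribution A (p=0.7) is closer to uniform (p=0.5), so it has higher entropy.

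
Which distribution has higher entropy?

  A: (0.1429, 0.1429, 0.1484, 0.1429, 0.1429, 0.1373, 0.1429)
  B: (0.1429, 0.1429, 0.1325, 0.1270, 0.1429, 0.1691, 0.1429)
A

Both distributions are close to uniform, making this a harder comparison.

H(A) = 2.8070 bits
H(B) = 2.8022 bits

The distribution closer to uniform has higher entropy.
Answer: A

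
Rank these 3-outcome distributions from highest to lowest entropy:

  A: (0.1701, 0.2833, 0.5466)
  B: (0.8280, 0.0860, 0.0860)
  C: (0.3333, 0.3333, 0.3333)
C > A > B

Key insight: Entropy is maximized by uniform distributions and minimized by concentrated distributions.

- Uniform distributions have maximum entropy log₂(3) = 1.5850 bits
- The more "peaked" or concentrated a distribution, the lower its entropy

Entropies:
  H(A) = 1.4265 bits
  H(B) = 0.8343 bits
  H(C) = 1.5850 bits

Ranking: C > A > B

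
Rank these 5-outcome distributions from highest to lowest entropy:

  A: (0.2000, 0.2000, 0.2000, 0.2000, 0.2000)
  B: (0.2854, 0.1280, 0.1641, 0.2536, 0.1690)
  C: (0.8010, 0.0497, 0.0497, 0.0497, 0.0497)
A > B > C

Key insight: Entropy is maximized by uniform distributions and minimized by concentrated distributions.

- Uniform distributions have maximum entropy log₂(5) = 2.3219 bits
- The more "peaked" or concentrated a distribution, the lower its entropy

Entropies:
  H(A) = 2.3219 bits
  H(B) = 2.2591 bits
  H(C) = 1.1179 bits

Ranking: A > B > C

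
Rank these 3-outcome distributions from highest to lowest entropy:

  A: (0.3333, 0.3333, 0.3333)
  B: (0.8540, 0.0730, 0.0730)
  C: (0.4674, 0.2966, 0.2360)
A > C > B

Key insight: Entropy is maximized by uniform distributions and minimized by concentrated distributions.

- Uniform distributions have maximum entropy log₂(3) = 1.5850 bits
- The more "peaked" or concentrated a distribution, the lower its entropy

Entropies:
  H(A) = 1.5850 bits
  H(B) = 0.7457 bits
  H(C) = 1.5246 bits

Ranking: A > C > B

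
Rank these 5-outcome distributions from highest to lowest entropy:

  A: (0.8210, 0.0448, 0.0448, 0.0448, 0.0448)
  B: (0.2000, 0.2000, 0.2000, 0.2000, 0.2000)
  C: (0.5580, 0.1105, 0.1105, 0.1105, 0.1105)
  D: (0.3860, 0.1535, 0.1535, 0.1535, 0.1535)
B > D > C > A

Key insight: Entropy is maximized by uniform distributions and minimized by concentrated distributions.

Entropies:
  H(A) = 1.0359 bits
  H(B) = 2.3219 bits
  H(C) = 1.8743 bits
  H(D) = 2.1902 bits

Ranking: B > D > C > A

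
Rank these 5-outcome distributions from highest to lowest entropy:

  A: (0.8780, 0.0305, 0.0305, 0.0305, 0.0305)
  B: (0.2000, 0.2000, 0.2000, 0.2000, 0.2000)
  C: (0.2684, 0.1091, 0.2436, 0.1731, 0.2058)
B > C > A

Key insight: Entropy is maximized by uniform distributions and minimized by concentrated distributions.

- Uniform distributions have maximum entropy log₂(5) = 2.3219 bits
- The more "peaked" or concentrated a distribution, the lower its entropy

Entropies:
  H(A) = 0.7791 bits
  H(B) = 2.3219 bits
  H(C) = 2.2617 bits

Ranking: B > C > A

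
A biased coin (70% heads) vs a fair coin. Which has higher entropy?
Fair coin

The fair coin is uniform (p=0.5), maximizing binary entropy at 1 bit. The biased coin has H(0.70) ≈ 0.881 bits — its outcome is more predictable, so its entropy is lower.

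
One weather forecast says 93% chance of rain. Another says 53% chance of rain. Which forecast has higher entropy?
53% forecast

Treat each forecast as a Bernoulli distribution. Binary entropy is maximized at p=0.5 and falls off symmetrically toward 0 or 1. The 53% forecast is closer to 50%, so it is more uncertain. H(93%) ≈ 0.366 bits, H(53%) ≈ 0.997 bits.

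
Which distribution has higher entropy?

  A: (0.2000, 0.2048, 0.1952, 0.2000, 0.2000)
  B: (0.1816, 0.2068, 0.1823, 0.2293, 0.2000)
A

Both distributions are close to uniform, making this a harder comparison.

H(A) = 2.3218 bits
H(B) = 2.3164 bits

The distribution closer to uniform has higher entropy.
Answer: A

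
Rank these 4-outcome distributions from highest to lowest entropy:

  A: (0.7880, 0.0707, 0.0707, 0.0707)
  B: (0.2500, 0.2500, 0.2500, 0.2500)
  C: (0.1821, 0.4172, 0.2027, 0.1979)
B > C > A

Key insight: Entropy is maximized by uniform distributions and minimized by concentrated distributions.

- Uniform distributions have maximum entropy log₂(4) = 2.0000 bits
- The more "peaked" or concentrated a distribution, the lower its entropy

Entropies:
  H(A) = 1.0813 bits
  H(B) = 2.0000 bits
  H(C) = 1.9030 bits

Ranking: B > C > A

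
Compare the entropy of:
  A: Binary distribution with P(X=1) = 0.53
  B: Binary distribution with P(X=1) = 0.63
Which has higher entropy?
A

For binary distributions, entropy is maximized at p=0.5 and decreases as p moves toward 0 or 1.

H(A) = H(0.53) = 0.9974 bits
H(B) = H(0.63) = 0.9507 bits

Distribution A (p=0.53) is closer to uniform (p=0.5), so it has higher entropy.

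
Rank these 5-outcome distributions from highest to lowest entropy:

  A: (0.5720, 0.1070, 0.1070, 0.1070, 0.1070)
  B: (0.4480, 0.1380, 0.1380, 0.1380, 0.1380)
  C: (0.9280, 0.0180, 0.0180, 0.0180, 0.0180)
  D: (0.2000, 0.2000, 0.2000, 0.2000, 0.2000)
D > B > A > C

Key insight: Entropy is maximized by uniform distributions and minimized by concentrated distributions.

Entropies:
  H(A) = 1.8410 bits
  H(B) = 2.0962 bits
  H(C) = 0.5173 bits
  H(D) = 2.3219 bits

Ranking: D > B > A > C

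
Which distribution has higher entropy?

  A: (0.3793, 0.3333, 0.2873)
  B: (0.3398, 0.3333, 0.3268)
B

Both distributions are close to uniform, making this a harder comparison.

H(A) = 1.5758 bits
H(B) = 1.5848 bits

The distribution closer to uniform has higher entropy.
Answer: B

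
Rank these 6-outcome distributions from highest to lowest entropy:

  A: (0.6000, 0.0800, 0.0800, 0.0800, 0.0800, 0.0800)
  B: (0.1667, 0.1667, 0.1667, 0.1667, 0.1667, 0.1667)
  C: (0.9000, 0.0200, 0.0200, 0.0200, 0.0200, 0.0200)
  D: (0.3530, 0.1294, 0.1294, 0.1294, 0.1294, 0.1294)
B > D > A > C

Key insight: Entropy is maximized by uniform distributions and minimized by concentrated distributions.

Entropies:
  H(A) = 1.8997 bits
  H(B) = 2.5850 bits
  H(C) = 0.7012 bits
  H(D) = 2.4390 bits

Ranking: B > D > A > C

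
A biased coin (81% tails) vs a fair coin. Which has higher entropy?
Fair coin

The fair coin is uniform (p=0.5), maximizing binary entropy at 1 bit. The biased coin has H(0.81) ≈ 0.701 bits — its outcome is more predictable, so its entropy is lower.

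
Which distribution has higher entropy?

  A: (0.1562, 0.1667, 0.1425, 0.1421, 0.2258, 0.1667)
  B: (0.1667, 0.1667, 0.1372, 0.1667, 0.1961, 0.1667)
B

Both distributions are close to uniform, making this a harder comparison.

H(A) = 2.5655 bits
H(B) = 2.5774 bits

The distribution closer to uniform has higher entropy.
Answer: B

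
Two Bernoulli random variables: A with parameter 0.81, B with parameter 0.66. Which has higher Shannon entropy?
B

For binary distributions, entropy is maximized at p=0.5 and decreases as p moves toward 0 or 1.

H(A) = H(0.81) = 0.7015 bits
H(B) = H(0.66) = 0.9248 bits

Distribution B (p=0.66) is closer to uniform (p=0.5), so it has higher entropy.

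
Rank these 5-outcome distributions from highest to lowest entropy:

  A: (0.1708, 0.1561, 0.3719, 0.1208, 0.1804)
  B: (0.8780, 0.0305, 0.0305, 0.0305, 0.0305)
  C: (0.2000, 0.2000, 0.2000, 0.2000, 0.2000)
C > A > B

Key insight: Entropy is maximized by uniform distributions and minimized by concentrated distributions.

- Uniform distributions have maximum entropy log₂(5) = 2.3219 bits
- The more "peaked" or concentrated a distribution, the lower its entropy

Entropies:
  H(A) = 2.1985 bits
  H(B) = 0.7791 bits
  H(C) = 2.3219 bits

Ranking: C > A > B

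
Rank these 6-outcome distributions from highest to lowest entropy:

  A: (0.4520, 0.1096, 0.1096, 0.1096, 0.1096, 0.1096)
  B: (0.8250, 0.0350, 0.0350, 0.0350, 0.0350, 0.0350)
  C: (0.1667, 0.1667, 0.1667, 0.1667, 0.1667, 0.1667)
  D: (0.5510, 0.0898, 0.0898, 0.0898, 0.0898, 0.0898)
C > A > D > B

Key insight: Entropy is maximized by uniform distributions and minimized by concentrated distributions.

Entropies:
  H(A) = 2.2658 bits
  H(B) = 1.0754 bits
  H(C) = 2.5850 bits
  H(D) = 2.0350 bits

Ranking: C > A > D > B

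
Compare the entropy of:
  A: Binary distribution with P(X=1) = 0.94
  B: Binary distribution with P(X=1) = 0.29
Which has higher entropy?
B

For binary distributions, entropy is maximized at p=0.5 and decreases as p moves toward 0 or 1.

H(A) = H(0.94) = 0.3274 bits
H(B) = H(0.29) = 0.8687 bits

Distribution B (p=0.29) is closer to uniform (p=0.5), so it has higher entropy.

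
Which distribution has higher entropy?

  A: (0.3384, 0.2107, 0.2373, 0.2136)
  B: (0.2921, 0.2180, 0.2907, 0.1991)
B

Both distributions are close to uniform, making this a harder comparison.

H(A) = 1.9705 bits
H(B) = 1.9795 bits

The distribution closer to uniform has higher entropy.
Answer: B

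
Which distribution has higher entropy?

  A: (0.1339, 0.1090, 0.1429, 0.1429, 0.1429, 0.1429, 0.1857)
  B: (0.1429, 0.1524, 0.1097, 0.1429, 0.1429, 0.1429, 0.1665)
B

Both distributions are close to uniform, making this a harder comparison.

H(A) = 2.7921 bits
H(B) = 2.7982 bits

The distribution closer to uniform has higher entropy.
Answer: B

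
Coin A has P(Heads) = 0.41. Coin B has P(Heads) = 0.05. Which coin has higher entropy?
A

For binary distributions, entropy is maximized at p=0.5 and decreases as p moves toward 0 or 1.

H(A) = H(0.41) = 0.9765 bits
H(B) = H(0.05) = 0.2864 bits

Distribution A (p=0.41) is closer to uniform (p=0.5), so it has higher entropy.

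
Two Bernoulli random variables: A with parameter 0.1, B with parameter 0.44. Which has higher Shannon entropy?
B

For binary distributions, entropy is maximized at p=0.5 and decreases as p moves toward 0 or 1.

H(A) = H(0.1) = 0.4690 bits
H(B) = H(0.44) = 0.9896 bits

Distribution B (p=0.44) is closer to uniform (p=0.5), so it has higher entropy.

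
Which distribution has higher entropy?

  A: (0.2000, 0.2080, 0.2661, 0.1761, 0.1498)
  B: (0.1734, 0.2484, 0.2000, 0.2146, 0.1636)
B

Both distributions are close to uniform, making this a harder comparison.

H(A) = 2.2953 bits
H(B) = 2.3056 bits

The distribution closer to uniform has higher entropy.
Answer: B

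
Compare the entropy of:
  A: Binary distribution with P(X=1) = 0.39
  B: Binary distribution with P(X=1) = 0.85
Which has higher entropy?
A

For binary distributions, entropy is maximized at p=0.5 and decreases as p moves toward 0 or 1.

H(A) = H(0.39) = 0.9648 bits
H(B) = H(0.85) = 0.6098 bits

Distribution A (p=0.39) is closer to uniform (p=0.5), so it has higher entropy.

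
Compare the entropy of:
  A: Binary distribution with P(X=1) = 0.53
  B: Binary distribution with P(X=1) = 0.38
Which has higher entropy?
A

For binary distributions, entropy is maximized at p=0.5 and decreases as p moves toward 0 or 1.

H(A) = H(0.53) = 0.9974 bits
H(B) = H(0.38) = 0.9580 bits

Distribution A (p=0.53) is closer to uniform (p=0.5), so it has higher entropy.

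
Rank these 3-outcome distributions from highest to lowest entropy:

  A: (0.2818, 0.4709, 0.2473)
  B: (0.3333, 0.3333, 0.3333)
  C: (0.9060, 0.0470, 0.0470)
B > A > C

Key insight: Entropy is maximized by uniform distributions and minimized by concentrated distributions.

- Uniform distributions have maximum entropy log₂(3) = 1.5850 bits
- The more "peaked" or concentrated a distribution, the lower its entropy

Entropies:
  H(A) = 1.5250 bits
  H(B) = 1.5850 bits
  H(C) = 0.5437 bits

Ranking: B > A > C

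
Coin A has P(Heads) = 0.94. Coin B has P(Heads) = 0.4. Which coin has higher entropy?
B

For binary distributions, entropy is maximized at p=0.5 and decreases as p moves toward 0 or 1.

H(A) = H(0.94) = 0.3274 bits
H(B) = H(0.4) = 0.9710 bits

Distribution B (p=0.4) is closer to uniform (p=0.5), so it has higher entropy.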